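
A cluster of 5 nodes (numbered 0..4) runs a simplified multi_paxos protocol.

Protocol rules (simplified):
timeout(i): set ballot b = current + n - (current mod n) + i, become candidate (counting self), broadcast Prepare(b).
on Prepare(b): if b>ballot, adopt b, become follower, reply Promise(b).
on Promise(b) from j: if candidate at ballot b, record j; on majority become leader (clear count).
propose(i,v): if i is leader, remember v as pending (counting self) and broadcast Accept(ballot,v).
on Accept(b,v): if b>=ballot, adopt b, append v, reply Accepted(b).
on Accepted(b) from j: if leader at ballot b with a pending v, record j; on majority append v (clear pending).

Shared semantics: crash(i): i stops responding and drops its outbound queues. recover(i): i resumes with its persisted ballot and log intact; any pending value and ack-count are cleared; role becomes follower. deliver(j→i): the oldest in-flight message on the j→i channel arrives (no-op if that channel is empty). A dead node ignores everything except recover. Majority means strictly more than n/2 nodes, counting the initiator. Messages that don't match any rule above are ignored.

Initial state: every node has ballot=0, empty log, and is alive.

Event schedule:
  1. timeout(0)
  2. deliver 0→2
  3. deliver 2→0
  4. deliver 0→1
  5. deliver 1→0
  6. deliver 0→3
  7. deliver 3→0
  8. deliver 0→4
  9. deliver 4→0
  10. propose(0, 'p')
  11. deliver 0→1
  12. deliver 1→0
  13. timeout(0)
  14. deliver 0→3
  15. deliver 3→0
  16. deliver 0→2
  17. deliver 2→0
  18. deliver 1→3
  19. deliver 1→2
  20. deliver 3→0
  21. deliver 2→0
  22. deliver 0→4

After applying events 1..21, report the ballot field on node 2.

step 1 timeout(0): 0={cand,b=5,log=-}
step 2 deliver 0→2: 2={foll,b=5,log=-}
step 3 deliver 2→0: —
step 4 deliver 0→1: 1={foll,b=5,log=-}
step 5 deliver 1→0: 0={lead,b=5,log=-}
step 6 deliver 0→3: 3={foll,b=5,log=-}
step 7 deliver 3→0: —
step 8 deliver 0→4: 4={foll,b=5,log=-}
step 9 deliver 4→0: —
step 10 propose(0,'p'): —
step 11 deliver 0→1: 1={foll,b=5,log=p}
step 12 deliver 1→0: —
step 13 timeout(0): 0={cand,b=10,log=-}
step 14 deliver 0→3: 3={foll,b=5,log=p}
step 15 deliver 3→0: —
step 16 deliver 0→2: 2={foll,b=5,log=p}
step 17 deliver 2→0: —
step 18 deliver 1→3: —
step 19 deliver 1→2: —
step 20 deliver 3→0: —
step 21 deliver 2→0: —

5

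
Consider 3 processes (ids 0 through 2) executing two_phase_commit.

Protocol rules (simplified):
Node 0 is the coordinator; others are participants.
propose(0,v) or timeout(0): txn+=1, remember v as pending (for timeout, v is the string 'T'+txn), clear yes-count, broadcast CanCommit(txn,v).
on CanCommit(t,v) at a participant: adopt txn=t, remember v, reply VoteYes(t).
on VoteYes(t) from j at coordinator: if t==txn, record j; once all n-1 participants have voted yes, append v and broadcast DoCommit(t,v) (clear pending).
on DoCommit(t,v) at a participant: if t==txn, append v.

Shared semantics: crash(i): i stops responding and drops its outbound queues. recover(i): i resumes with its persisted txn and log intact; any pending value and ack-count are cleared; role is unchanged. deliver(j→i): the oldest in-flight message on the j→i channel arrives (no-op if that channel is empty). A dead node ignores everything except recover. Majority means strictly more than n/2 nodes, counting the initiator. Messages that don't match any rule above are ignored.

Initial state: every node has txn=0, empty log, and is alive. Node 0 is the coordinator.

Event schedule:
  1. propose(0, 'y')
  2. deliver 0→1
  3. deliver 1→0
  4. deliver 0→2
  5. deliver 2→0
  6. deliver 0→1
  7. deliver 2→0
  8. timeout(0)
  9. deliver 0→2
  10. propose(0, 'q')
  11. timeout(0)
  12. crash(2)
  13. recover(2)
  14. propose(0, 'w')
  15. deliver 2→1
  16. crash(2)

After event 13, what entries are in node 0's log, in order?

y

[1] propose(0,'y') → N0(coor t1 [-])
[2] deliver 0→1 → N1(part t1 [-])
[3] deliver 1→0 → ∅
[4] deliver 0→2 → N2(part t1 [-])
[5] deliver 2→0 → N0(coor t1 [y])
[6] deliver 0→1 → N1(part t1 [y])
[7] deliver 2→0 → ∅
[8] timeout(0) → N0(coor t2 [y])
[9] deliver 0→2 → N2(part t1 [y])
[10] propose(0,'q') → N0(coor t3 [y])
[11] timeout(0) → N0(coor t4 [y])
[12] crash(2) → N2(✗part t1 [y])
[13] recover(2) → N2(part t1 [y])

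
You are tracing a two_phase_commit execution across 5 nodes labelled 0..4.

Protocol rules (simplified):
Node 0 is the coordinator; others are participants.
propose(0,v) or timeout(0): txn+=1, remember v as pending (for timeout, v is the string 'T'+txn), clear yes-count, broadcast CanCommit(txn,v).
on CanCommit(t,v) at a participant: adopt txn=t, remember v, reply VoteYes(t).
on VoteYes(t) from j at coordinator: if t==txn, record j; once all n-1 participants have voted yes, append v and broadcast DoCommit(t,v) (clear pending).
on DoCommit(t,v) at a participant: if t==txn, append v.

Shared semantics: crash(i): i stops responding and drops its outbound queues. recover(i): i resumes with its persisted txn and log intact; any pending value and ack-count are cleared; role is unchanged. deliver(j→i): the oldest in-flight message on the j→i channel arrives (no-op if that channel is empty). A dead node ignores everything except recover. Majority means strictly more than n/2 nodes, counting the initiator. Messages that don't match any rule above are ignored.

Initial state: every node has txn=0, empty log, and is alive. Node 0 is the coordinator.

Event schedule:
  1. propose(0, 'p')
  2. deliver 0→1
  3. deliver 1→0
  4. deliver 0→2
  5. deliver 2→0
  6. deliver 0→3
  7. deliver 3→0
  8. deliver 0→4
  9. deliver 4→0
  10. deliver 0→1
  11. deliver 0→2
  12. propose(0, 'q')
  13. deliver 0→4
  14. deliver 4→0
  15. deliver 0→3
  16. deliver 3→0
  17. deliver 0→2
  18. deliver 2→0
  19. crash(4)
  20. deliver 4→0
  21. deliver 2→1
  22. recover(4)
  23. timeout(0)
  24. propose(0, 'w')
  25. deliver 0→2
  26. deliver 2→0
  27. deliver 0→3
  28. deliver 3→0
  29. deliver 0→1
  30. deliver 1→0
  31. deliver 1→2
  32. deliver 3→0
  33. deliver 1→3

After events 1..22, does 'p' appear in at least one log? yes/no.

yes

1. propose(0,'p'):  <0:coor t1 ->
2. deliver 0→1:  <1:part t1 ->
3. deliver 1→0:  nop
4. deliver 0→2:  <2:part t1 ->
5. deliver 2→0:  nop
6. deliver 0→3:  <3:part t1 ->
7. deliver 3→0:  nop
8. deliver 0→4:  <4:part t1 ->
9. deliver 4→0:  <0:coor t1 p>
10. deliver 0→1:  <1:part t1 p>
11. deliver 0→2:  <2:part t1 p>
12. propose(0,'q'):  <0:coor t2 p>
13. deliver 0→4:  <4:part t1 p>
14. deliver 4→0:  nop
15. deliver 0→3:  <3:part t1 p>
16. deliver 3→0:  nop
17. deliver 0→2:  <2:part t2 p>
18. deliver 2→0:  nop
19. crash(4):  <4:✗part t1 p>
20. deliver 4→0:  nop
21. deliver 2→1:  nop
22. recover(4):  <4:part t1 p>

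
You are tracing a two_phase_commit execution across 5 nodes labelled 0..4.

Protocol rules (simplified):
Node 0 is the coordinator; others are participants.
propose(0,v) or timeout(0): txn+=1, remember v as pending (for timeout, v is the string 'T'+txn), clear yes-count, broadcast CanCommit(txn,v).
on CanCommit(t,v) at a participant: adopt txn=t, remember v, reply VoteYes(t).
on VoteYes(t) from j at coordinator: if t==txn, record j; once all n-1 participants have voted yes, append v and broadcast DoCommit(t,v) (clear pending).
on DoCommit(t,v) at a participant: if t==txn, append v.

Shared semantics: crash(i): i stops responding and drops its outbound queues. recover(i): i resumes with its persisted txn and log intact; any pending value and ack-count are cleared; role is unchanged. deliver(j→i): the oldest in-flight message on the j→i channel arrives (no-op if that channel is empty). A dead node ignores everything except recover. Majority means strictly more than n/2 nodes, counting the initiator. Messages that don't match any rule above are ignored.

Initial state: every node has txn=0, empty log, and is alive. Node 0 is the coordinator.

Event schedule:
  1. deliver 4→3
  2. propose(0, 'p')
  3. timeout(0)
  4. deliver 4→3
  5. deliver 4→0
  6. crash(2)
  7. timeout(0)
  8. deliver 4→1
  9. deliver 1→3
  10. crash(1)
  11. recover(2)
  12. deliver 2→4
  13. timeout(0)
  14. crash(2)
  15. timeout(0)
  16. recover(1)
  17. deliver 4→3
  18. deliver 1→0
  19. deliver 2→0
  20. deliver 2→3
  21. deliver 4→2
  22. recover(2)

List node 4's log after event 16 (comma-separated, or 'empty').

[1] deliver 4→3 → ∅
[2] propose(0,'p') → N0(coor t1 [-])
[3] timeout(0) → N0(coor t2 [-])
[4] deliver 4→3 → ∅
[5] deliver 4→0 → ∅
[6] crash(2) → N2(✗part t0 [-])
[7] timeout(0) → N0(coor t3 [-])
[8] deliver 4→1 → ∅
[9] deliver 1→3 → ∅
[10] crash(1) → N1(✗part t0 [-])
[11] recover(2) → N2(part t0 [-])
[12] deliver 2→4 → ∅
[13] timeout(0) → N0(coor t4 [-])
[14] crash(2) → N2(✗part t0 [-])
[15] timeout(0) → N0(coor t5 [-])
[16] recover(1) → N1(part t0 [-])

empty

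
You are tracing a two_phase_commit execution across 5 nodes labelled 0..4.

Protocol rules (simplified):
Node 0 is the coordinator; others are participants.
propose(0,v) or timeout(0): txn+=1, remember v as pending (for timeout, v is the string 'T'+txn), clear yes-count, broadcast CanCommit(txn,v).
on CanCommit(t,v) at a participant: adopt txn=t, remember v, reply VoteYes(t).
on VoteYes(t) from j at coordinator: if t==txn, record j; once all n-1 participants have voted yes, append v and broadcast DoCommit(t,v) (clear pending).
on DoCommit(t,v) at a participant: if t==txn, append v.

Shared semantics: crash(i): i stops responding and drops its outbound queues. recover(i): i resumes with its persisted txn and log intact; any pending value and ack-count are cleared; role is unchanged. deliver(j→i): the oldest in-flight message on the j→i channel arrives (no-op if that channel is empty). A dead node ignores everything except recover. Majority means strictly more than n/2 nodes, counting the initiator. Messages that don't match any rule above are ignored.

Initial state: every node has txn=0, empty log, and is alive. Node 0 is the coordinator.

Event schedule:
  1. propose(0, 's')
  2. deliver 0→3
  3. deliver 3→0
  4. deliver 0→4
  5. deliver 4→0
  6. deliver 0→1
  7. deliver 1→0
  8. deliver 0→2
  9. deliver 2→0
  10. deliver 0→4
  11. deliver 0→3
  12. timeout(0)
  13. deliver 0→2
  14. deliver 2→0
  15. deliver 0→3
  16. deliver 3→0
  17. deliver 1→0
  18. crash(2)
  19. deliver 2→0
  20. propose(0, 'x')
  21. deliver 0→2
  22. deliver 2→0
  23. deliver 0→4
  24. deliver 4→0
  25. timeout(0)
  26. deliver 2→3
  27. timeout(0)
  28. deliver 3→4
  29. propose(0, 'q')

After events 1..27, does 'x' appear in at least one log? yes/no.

step 1 propose(0,'s'): 0={coor,t=1,log=-}
step 2 deliver 0→3: 3={part,t=1,log=-}
step 3 deliver 3→0: —
step 4 deliver 0→4: 4={part,t=1,log=-}
step 5 deliver 4→0: —
step 6 deliver 0→1: 1={part,t=1,log=-}
step 7 deliver 1→0: —
step 8 deliver 0→2: 2={part,t=1,log=-}
step 9 deliver 2→0: 0={coor,t=1,log=s}
step 10 deliver 0→4: 4={part,t=1,log=s}
step 11 deliver 0→3: 3={part,t=1,log=s}
step 12 timeout(0): 0={coor,t=2,log=s}
step 13 deliver 0→2: 2={part,t=1,log=s}
step 14 deliver 2→0: —
step 15 deliver 0→3: 3={part,t=2,log=s}
step 16 deliver 3→0: —
step 17 deliver 1→0: —
step 18 crash(2): 2={✗part,t=1,log=s}
step 19 deliver 2→0: —
step 20 propose(0,'x'): 0={coor,t=3,log=s}
step 21 deliver 0→2: —
step 22 deliver 2→0: —
step 23 deliver 0→4: 4={part,t=2,log=s}
step 24 deliver 4→0: —
step 25 timeout(0): 0={coor,t=4,log=s}
step 26 deliver 2→3: —
step 27 timeout(0): 0={coor,t=5,log=s}

no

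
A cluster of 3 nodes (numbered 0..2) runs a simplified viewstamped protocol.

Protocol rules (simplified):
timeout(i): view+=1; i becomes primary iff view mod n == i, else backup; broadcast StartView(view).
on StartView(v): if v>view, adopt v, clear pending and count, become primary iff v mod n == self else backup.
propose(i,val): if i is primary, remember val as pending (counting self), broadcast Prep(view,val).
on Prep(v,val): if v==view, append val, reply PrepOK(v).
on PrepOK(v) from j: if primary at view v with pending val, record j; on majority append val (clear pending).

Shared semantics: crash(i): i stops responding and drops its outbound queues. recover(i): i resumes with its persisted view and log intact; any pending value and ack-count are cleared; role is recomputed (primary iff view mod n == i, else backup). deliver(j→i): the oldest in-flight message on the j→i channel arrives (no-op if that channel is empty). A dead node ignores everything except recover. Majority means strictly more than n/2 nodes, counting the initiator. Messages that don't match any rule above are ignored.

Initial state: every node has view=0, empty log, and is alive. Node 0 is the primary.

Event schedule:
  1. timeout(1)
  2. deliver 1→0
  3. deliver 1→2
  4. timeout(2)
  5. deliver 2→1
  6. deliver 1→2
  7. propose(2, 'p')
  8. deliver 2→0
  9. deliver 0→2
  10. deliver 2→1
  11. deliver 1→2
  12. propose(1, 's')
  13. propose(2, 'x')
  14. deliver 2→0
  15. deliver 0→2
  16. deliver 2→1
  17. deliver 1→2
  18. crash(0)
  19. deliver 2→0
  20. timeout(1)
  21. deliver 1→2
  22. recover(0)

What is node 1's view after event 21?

3

after 1 — timeout(1): n1:prim/v1/[-]
after 2 — deliver 1→0: n0:back/v1/[-]
after 3 — deliver 1→2: n2:back/v1/[-]
after 4 — timeout(2): n2:prim/v2/[-]
after 5 — deliver 2→1: n1:back/v2/[-]
after 6 — deliver 1→2: ·
after 7 — propose(2,'p'): ·
after 8 — deliver 2→0: n0:back/v2/[-]
after 9 — deliver 0→2: ·
after 10 — deliver 2→1: n1:back/v2/[p]
after 11 — deliver 1→2: n2:prim/v2/[p]
after 12 — propose(1,'s'): ·
after 13 — propose(2,'x'): ·
after 14 — deliver 2→0: n0:back/v2/[p]
after 15 — deliver 0→2: n2:prim/v2/[p,x]
after 16 — deliver 2→1: n1:back/v2/[p,x]
after 17 — deliver 1→2: ·
after 18 — crash(0): n0:✗back/v2/[p]
after 19 — deliver 2→0: ·
after 20 — timeout(1): n1:back/v3/[p,x]
after 21 — deliver 1→2: n2:back/v3/[p,x]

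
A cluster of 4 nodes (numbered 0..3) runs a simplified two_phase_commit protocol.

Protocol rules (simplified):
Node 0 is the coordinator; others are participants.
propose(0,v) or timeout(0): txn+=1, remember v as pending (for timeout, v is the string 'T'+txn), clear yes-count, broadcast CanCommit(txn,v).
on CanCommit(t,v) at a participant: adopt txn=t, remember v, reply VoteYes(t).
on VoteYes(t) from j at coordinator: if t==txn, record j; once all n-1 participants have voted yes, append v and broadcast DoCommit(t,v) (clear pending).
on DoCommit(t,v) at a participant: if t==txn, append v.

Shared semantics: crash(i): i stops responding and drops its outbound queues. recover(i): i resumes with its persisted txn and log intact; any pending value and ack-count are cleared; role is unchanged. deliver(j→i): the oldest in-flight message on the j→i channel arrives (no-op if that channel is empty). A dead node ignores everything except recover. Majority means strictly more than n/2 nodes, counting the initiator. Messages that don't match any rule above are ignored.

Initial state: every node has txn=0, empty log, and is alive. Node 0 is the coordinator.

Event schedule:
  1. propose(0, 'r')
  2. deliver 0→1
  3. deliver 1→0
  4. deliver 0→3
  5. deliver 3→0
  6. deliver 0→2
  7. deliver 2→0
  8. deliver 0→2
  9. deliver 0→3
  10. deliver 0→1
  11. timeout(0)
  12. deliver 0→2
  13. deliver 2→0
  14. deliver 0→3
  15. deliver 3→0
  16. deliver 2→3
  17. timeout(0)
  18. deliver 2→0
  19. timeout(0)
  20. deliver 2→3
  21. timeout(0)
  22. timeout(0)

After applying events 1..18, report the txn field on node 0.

3

step 1 propose(0,'r'): 0={coor,t=1,log=-}
step 2 deliver 0→1: 1={part,t=1,log=-}
step 3 deliver 1→0: —
step 4 deliver 0→3: 3={part,t=1,log=-}
step 5 deliver 3→0: —
step 6 deliver 0→2: 2={part,t=1,log=-}
step 7 deliver 2→0: 0={coor,t=1,log=r}
step 8 deliver 0→2: 2={part,t=1,log=r}
step 9 deliver 0→3: 3={part,t=1,log=r}
step 10 deliver 0→1: 1={part,t=1,log=r}
step 11 timeout(0): 0={coor,t=2,log=r}
step 12 deliver 0→2: 2={part,t=2,log=r}
step 13 deliver 2→0: —
step 14 deliver 0→3: 3={part,t=2,log=r}
step 15 deliver 3→0: —
step 16 deliver 2→3: —
step 17 timeout(0): 0={coor,t=3,log=r}
step 18 deliver 2→0: —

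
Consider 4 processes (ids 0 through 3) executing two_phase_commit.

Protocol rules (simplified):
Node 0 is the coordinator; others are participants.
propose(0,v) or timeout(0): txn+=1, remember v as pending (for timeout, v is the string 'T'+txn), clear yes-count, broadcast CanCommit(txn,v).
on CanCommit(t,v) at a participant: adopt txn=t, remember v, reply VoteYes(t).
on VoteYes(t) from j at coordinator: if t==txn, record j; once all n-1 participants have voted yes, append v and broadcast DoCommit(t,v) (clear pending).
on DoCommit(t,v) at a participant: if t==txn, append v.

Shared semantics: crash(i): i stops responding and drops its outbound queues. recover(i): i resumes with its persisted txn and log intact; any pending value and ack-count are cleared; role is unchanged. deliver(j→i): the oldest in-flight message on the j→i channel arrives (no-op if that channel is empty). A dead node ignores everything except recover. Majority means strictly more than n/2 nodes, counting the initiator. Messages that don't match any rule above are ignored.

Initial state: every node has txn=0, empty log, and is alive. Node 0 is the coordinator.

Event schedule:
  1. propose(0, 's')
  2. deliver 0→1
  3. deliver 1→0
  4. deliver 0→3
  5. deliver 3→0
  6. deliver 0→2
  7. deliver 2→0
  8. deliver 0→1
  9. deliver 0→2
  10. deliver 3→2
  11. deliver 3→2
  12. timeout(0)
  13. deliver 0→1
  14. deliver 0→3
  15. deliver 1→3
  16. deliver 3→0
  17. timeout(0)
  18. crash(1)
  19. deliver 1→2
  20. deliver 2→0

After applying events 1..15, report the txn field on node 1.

step 1 propose(0,'s'): 0={coor,t=1,log=-}
step 2 deliver 0→1: 1={part,t=1,log=-}
step 3 deliver 1→0: —
step 4 deliver 0→3: 3={part,t=1,log=-}
step 5 deliver 3→0: —
step 6 deliver 0→2: 2={part,t=1,log=-}
step 7 deliver 2→0: 0={coor,t=1,log=s}
step 8 deliver 0→1: 1={part,t=1,log=s}
step 9 deliver 0→2: 2={part,t=1,log=s}
step 10 deliver 3→2: —
step 11 deliver 3→2: —
step 12 timeout(0): 0={coor,t=2,log=s}
step 13 deliver 0→1: 1={part,t=2,log=s}
step 14 deliver 0→3: 3={part,t=1,log=s}
step 15 deliver 1→3: —

2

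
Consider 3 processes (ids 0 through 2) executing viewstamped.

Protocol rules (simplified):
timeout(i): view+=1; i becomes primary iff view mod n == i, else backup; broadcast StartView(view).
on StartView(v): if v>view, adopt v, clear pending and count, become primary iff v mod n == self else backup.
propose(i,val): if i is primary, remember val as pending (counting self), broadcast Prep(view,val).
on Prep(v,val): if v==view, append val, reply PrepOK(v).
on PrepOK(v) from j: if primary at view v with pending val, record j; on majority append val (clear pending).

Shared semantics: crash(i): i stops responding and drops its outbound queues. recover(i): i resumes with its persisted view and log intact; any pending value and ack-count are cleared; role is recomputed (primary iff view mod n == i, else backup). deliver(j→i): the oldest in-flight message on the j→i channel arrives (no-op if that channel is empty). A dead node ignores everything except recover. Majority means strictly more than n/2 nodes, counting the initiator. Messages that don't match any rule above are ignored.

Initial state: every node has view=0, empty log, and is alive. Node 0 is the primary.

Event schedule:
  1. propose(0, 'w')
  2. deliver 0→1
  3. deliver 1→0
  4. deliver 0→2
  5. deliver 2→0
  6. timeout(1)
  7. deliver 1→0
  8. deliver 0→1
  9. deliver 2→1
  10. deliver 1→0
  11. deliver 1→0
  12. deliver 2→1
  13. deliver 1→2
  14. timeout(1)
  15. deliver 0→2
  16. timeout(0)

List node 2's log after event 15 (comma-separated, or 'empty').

e1 propose(0,'w'): ·
e2 deliver 0→1: 1[back,v=0,w]
e3 deliver 1→0: 0[prim,v=0,w]
e4 deliver 0→2: 2[back,v=0,w]
e5 deliver 2→0: ·
e6 timeout(1): 1[prim,v=1,w]
e7 deliver 1→0: 0[back,v=1,w]
e8 deliver 0→1: ·
e9 deliver 2→1: ·
e10 deliver 1→0: ·
e11 deliver 1→0: ·
e12 deliver 2→1: ·
e13 deliver 1→2: 2[back,v=1,w]
e14 timeout(1): 1[back,v=2,w]
e15 deliver 0→2: ·

w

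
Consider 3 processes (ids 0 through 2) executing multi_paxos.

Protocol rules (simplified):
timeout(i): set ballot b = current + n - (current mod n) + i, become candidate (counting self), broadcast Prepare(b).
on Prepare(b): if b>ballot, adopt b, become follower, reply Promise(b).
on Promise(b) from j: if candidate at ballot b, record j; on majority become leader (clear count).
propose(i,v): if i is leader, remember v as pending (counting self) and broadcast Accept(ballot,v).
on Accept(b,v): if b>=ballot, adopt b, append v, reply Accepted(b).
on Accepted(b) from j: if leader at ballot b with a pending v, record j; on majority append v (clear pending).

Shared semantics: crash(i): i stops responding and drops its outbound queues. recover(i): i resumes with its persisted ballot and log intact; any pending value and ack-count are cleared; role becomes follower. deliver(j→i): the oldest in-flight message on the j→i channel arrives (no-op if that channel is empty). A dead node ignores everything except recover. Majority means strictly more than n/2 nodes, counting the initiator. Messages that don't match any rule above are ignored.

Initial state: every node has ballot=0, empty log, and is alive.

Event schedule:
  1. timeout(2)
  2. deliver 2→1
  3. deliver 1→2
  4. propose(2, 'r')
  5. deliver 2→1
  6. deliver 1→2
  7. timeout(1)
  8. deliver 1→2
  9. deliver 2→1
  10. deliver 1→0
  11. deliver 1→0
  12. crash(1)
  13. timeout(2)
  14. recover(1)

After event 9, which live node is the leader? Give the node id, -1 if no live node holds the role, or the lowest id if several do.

1

1. timeout(2):  <2:cand b5 ->
2. deliver 2→1:  <1:foll b5 ->
3. deliver 1→2:  <2:lead b5 ->
4. propose(2,'r'):  nop
5. deliver 2→1:  <1:foll b5 r>
6. deliver 1→2:  <2:lead b5 r>
7. timeout(1):  <1:cand b7 r>
8. deliver 1→2:  <2:foll b7 r>
9. deliver 2→1:  <1:lead b7 r>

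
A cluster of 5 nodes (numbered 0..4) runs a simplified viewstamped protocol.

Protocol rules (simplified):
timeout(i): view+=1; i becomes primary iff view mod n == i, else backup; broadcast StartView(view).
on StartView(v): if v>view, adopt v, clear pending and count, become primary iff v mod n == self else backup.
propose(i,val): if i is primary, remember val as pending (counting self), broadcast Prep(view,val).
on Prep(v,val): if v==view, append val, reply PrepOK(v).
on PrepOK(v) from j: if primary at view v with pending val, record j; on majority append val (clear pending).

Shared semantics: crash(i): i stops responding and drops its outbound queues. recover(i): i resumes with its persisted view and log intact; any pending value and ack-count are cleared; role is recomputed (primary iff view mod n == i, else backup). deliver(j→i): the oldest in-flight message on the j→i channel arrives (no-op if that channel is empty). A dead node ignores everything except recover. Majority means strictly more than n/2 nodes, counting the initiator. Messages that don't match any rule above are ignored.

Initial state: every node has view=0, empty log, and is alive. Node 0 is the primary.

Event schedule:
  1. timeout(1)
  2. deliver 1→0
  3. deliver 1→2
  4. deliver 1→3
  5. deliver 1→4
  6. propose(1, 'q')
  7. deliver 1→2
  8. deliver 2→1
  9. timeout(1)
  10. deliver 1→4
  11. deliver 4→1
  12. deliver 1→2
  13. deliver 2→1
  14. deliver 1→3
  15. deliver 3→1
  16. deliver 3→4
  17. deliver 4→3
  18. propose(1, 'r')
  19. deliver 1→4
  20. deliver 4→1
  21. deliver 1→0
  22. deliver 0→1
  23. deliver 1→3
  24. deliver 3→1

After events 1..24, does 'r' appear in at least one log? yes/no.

1. timeout(1):  <1:prim v1 ->
2. deliver 1→0:  <0:back v1 ->
3. deliver 1→2:  <2:back v1 ->
4. deliver 1→3:  <3:back v1 ->
5. deliver 1→4:  <4:back v1 ->
6. propose(1,'q'):  nop
7. deliver 1→2:  <2:back v1 q>
8. deliver 2→1:  nop
9. timeout(1):  <1:back v2 ->
10. deliver 1→4:  <4:back v1 q>
11. deliver 4→1:  nop
12. deliver 1→2:  <2:prim v2 q>
13. deliver 2→1:  nop
14. deliver 1→3:  <3:back v1 q>
15. deliver 3→1:  nop
16. deliver 3→4:  nop
17. deliver 4→3:  nop
18. propose(1,'r'):  nop
19. deliver 1→4:  <4:back v2 q>
20. deliver 4→1:  nop
21. deliver 1→0:  <0:back v1 q>
22. deliver 0→1:  nop
23. deliver 1→3:  <3:back v2 q>
24. deliver 3→1:  nop

no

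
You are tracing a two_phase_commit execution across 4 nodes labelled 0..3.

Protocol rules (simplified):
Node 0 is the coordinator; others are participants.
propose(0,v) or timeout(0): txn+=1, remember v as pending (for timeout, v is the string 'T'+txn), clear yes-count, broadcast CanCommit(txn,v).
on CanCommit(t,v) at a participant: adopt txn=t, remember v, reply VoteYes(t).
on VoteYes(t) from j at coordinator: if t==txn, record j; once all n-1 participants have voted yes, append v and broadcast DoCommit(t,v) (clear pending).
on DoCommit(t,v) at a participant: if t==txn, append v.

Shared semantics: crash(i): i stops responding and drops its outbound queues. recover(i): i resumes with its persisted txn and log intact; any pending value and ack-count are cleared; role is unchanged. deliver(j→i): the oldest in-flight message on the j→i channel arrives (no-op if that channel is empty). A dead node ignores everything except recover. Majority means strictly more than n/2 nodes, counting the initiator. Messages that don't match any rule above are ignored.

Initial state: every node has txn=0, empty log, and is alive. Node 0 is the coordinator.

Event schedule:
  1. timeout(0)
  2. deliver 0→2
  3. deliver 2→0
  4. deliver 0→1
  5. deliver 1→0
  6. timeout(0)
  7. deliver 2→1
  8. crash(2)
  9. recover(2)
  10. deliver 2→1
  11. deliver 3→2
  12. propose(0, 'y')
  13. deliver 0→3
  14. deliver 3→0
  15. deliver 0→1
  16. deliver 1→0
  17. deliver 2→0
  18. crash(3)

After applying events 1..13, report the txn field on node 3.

step 1 timeout(0): 0={coor,t=1,log=-}
step 2 deliver 0→2: 2={part,t=1,log=-}
step 3 deliver 2→0: —
step 4 deliver 0→1: 1={part,t=1,log=-}
step 5 deliver 1→0: —
step 6 timeout(0): 0={coor,t=2,log=-}
step 7 deliver 2→1: —
step 8 crash(2): 2={✗part,t=1,log=-}
step 9 recover(2): 2={part,t=1,log=-}
step 10 deliver 2→1: —
step 11 deliver 3→2: —
step 12 propose(0,'y'): 0={coor,t=3,log=-}
step 13 deliver 0→3: 3={part,t=1,log=-}

1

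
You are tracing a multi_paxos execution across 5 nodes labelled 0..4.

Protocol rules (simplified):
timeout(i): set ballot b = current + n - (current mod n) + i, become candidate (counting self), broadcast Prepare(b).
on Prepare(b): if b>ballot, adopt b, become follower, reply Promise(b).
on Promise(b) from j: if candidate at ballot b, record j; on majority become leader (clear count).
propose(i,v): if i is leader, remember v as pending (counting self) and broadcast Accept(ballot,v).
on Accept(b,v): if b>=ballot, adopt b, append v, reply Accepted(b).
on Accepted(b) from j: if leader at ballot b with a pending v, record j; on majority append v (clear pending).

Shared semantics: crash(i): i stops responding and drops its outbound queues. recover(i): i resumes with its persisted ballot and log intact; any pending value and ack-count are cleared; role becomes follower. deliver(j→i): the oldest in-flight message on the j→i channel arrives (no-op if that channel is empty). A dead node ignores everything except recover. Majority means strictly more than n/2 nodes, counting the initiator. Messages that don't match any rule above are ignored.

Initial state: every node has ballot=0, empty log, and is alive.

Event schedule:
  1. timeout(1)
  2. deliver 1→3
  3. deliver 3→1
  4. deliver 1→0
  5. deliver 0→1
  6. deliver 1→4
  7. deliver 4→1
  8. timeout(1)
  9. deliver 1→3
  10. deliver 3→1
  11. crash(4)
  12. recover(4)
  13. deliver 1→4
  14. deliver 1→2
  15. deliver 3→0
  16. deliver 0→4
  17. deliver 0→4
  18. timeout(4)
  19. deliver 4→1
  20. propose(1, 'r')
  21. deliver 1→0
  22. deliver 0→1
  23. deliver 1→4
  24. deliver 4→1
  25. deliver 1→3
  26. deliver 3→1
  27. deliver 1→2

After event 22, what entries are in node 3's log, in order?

empty

[1] timeout(1) → N1(cand b6 [-])
[2] deliver 1→3 → N3(foll b6 [-])
[3] deliver 3→1 → ∅
[4] deliver 1→0 → N0(foll b6 [-])
[5] deliver 0→1 → N1(lead b6 [-])
[6] deliver 1→4 → N4(foll b6 [-])
[7] deliver 4→1 → ∅
[8] timeout(1) → N1(cand b11 [-])
[9] deliver 1→3 → N3(foll b11 [-])
[10] deliver 3→1 → ∅
[11] crash(4) → N4(✗foll b6 [-])
[12] recover(4) → N4(foll b6 [-])
[13] deliver 1→4 → N4(foll b11 [-])
[14] deliver 1→2 → N2(foll b6 [-])
[15] deliver 3→0 → ∅
[16] deliver 0→4 → ∅
[17] deliver 0→4 → ∅
[18] timeout(4) → N4(cand b19 [-])
[19] deliver 4→1 → N1(lead b11 [-])
[20] propose(1,'r') → ∅
[21] deliver 1→0 → N0(foll b11 [-])
[22] deliver 0→1 → ∅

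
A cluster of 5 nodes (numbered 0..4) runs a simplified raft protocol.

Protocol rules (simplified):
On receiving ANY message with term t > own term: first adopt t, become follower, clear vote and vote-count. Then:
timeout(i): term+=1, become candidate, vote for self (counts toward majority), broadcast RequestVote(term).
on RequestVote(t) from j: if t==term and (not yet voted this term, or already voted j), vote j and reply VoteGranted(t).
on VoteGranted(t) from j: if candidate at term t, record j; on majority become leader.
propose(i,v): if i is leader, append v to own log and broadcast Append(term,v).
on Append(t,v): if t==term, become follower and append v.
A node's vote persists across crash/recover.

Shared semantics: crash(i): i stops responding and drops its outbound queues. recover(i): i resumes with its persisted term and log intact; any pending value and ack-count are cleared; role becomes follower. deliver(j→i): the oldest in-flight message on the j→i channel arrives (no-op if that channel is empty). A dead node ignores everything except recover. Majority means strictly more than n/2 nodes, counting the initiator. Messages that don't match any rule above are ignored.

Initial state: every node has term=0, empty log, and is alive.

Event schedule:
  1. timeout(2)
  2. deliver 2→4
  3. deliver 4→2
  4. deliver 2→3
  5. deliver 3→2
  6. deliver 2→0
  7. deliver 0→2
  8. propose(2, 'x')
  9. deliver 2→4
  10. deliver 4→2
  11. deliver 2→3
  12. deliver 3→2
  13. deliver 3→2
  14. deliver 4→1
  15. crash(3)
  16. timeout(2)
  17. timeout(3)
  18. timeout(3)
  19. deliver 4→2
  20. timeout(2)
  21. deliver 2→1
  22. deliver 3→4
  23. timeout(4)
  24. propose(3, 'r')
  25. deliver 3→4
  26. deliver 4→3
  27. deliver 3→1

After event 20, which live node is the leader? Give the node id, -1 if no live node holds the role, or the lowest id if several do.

-1

step 1 timeout(2): 2={cand,t=1,log=-}
step 2 deliver 2→4: 4={foll,t=1,log=-}
step 3 deliver 4→2: —
step 4 deliver 2→3: 3={foll,t=1,log=-}
step 5 deliver 3→2: 2={lead,t=1,log=-}
step 6 deliver 2→0: 0={foll,t=1,log=-}
step 7 deliver 0→2: —
step 8 propose(2,'x'): 2={lead,t=1,log=x}
step 9 deliver 2→4: 4={foll,t=1,log=x}
step 10 deliver 4→2: —
step 11 deliver 2→3: 3={foll,t=1,log=x}
step 12 deliver 3→2: —
step 13 deliver 3→2: —
step 14 deliver 4→1: —
step 15 crash(3): 3={✗foll,t=1,log=x}
step 16 timeout(2): 2={cand,t=2,log=x}
step 17 timeout(3): —
step 18 timeout(3): —
step 19 deliver 4→2: —
step 20 timeout(2): 2={cand,t=3,log=x}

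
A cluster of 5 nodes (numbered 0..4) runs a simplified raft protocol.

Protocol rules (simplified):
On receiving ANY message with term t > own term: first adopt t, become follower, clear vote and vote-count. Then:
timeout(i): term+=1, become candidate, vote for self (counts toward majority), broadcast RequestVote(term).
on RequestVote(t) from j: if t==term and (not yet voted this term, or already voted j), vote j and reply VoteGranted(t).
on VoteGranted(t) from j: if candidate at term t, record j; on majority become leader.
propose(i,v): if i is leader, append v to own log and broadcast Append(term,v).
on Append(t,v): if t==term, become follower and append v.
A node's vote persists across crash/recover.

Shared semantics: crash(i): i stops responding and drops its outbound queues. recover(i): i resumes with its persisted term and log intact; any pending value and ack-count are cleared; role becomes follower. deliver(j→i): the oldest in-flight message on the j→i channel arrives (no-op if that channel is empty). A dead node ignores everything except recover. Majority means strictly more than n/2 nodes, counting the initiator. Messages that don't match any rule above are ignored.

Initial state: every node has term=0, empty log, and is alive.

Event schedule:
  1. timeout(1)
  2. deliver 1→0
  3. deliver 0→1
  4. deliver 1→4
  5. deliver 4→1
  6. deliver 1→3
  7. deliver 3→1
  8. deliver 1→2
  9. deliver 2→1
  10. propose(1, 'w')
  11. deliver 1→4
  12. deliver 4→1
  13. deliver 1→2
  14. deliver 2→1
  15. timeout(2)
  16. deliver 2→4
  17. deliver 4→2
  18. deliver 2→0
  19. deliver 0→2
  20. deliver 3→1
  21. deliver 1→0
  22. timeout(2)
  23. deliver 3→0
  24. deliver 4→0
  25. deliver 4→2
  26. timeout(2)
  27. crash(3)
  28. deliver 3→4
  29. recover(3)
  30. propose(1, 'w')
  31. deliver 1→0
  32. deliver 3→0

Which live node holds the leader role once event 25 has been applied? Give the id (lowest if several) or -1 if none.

e1 timeout(1): 1[cand,t=1,-]
e2 deliver 1→0: 0[foll,t=1,-]
e3 deliver 0→1: ·
e4 deliver 1→4: 4[foll,t=1,-]
e5 deliver 4→1: 1[lead,t=1,-]
e6 deliver 1→3: 3[foll,t=1,-]
e7 deliver 3→1: ·
e8 deliver 1→2: 2[foll,t=1,-]
e9 deliver 2→1: ·
e10 propose(1,'w'): 1[lead,t=1,w]
e11 deliver 1→4: 4[foll,t=1,w]
e12 deliver 4→1: ·
e13 deliver 1→2: 2[foll,t=1,w]
e14 deliver 2→1: ·
e15 timeout(2): 2[cand,t=2,w]
e16 deliver 2→4: 4[foll,t=2,w]
e17 deliver 4→2: ·
e18 deliver 2→0: 0[foll,t=2,-]
e19 deliver 0→2: 2[lead,t=2,w]
e20 deliver 3→1: ·
e21 deliver 1→0: ·
e22 timeout(2): 2[cand,t=3,w]
e23 deliver 3→0: ·
e24 deliver 4→0: ·
e25 deliver 4→2: ·

1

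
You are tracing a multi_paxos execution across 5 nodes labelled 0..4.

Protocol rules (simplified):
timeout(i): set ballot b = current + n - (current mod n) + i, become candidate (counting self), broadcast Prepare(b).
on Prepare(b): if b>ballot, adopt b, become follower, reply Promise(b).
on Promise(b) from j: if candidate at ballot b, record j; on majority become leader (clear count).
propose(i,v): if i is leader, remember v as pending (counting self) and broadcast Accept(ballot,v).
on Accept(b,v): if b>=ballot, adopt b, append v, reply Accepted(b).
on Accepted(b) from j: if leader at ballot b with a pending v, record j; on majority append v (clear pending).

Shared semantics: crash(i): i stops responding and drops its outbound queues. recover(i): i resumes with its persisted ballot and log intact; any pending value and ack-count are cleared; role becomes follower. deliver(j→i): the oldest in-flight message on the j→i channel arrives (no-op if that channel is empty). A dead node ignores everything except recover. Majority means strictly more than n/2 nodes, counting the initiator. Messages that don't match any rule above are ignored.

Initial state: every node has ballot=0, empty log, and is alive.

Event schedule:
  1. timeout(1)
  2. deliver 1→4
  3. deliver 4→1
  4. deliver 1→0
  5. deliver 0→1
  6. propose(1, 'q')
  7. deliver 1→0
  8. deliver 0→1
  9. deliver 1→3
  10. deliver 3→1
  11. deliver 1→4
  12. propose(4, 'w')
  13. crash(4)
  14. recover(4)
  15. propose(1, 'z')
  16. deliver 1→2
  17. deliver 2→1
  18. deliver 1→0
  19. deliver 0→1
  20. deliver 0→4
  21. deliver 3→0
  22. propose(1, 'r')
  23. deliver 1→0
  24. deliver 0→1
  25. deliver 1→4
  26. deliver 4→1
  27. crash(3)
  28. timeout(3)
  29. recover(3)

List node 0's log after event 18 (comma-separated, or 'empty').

q,z

after 1 — timeout(1): n1:cand/b6/[-]
after 2 — deliver 1→4: n4:foll/b6/[-]
after 3 — deliver 4→1: ·
after 4 — deliver 1→0: n0:foll/b6/[-]
after 5 — deliver 0→1: n1:lead/b6/[-]
after 6 — propose(1,'q'): ·
after 7 — deliver 1→0: n0:foll/b6/[q]
after 8 — deliver 0→1: ·
after 9 — deliver 1→3: n3:foll/b6/[-]
after 10 — deliver 3→1: ·
after 11 — deliver 1→4: n4:foll/b6/[q]
after 12 — propose(4,'w'): ·
after 13 — crash(4): n4:✗foll/b6/[q]
after 14 — recover(4): n4:foll/b6/[q]
after 15 — propose(1,'z'): ·
after 16 — deliver 1→2: n2:foll/b6/[-]
after 17 — deliver 2→1: ·
after 18 — deliver 1→0: n0:foll/b6/[q,z]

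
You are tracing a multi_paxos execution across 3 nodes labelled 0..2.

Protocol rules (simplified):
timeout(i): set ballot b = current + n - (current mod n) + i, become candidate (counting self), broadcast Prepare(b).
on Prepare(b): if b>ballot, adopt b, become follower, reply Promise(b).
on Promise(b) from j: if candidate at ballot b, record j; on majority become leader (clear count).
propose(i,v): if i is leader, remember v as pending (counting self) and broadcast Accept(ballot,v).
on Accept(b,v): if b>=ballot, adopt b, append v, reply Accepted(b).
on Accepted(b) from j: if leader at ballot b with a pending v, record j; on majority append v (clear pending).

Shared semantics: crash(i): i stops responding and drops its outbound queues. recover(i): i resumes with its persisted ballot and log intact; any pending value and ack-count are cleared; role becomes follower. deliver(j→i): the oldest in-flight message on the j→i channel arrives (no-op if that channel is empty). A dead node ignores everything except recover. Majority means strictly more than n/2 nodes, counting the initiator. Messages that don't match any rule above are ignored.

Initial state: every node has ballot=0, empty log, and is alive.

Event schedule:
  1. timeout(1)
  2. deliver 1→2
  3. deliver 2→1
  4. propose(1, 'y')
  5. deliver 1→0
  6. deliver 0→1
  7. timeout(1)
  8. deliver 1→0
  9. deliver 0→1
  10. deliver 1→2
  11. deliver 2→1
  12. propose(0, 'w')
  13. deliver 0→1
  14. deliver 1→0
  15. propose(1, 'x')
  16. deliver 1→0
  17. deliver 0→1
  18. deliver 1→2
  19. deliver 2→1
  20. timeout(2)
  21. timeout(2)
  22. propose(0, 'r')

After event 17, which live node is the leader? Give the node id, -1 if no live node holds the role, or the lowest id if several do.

[1] timeout(1) → N1(cand b4 [-])
[2] deliver 1→2 → N2(foll b4 [-])
[3] deliver 2→1 → N1(lead b4 [-])
[4] propose(1,'y') → ∅
[5] deliver 1→0 → N0(foll b4 [-])
[6] deliver 0→1 → ∅
[7] timeout(1) → N1(cand b7 [-])
[8] deliver 1→0 → N0(foll b4 [y])
[9] deliver 0→1 → ∅
[10] deliver 1→2 → N2(foll b4 [y])
[11] deliver 2→1 → ∅
[12] propose(0,'w') → ∅
[13] deliver 0→1 → ∅
[14] deliver 1→0 → N0(foll b7 [y])
[15] propose(1,'x') → ∅
[16] deliver 1→0 → ∅
[17] deliver 0→1 → N1(lead b7 [-])

1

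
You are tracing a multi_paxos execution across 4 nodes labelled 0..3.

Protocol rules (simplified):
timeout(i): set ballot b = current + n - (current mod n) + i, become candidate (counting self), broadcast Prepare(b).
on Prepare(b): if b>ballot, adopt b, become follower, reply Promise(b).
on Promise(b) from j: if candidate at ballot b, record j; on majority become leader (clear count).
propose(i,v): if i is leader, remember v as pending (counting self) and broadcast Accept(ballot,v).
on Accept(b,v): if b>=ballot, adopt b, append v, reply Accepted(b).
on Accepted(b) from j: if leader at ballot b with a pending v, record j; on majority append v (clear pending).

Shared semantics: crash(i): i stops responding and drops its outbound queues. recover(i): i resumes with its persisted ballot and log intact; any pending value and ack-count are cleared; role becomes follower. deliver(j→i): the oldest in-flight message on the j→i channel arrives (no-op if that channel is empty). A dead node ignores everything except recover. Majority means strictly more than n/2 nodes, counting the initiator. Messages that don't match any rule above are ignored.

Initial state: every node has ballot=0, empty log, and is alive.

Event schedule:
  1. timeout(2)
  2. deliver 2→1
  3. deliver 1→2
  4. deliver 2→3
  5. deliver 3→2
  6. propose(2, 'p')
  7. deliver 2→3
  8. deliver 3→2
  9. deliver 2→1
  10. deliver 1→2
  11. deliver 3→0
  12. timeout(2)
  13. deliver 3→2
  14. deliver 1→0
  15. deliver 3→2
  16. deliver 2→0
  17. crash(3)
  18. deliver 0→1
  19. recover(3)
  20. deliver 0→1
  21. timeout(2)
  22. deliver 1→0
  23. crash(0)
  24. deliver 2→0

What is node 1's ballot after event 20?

1. timeout(2):  <2:cand b6 ->
2. deliver 2→1:  <1:foll b6 ->
3. deliver 1→2:  nop
4. deliver 2→3:  <3:foll b6 ->
5. deliver 3→2:  <2:lead b6 ->
6. propose(2,'p'):  nop
7. deliver 2→3:  <3:foll b6 p>
8. deliver 3→2:  nop
9. deliver 2→1:  <1:foll b6 p>
10. deliver 1→2:  <2:lead b6 p>
11. deliver 3→0:  nop
12. timeout(2):  <2:cand b10 p>
13. deliver 3→2:  nop
14. deliver 1→0:  nop
15. deliver 3→2:  nop
16. deliver 2→0:  <0:foll b6 ->
17. crash(3):  <3:✗foll b6 p>
18. deliver 0→1:  nop
19. recover(3):  <3:foll b6 p>
20. deliver 0→1:  nop

6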